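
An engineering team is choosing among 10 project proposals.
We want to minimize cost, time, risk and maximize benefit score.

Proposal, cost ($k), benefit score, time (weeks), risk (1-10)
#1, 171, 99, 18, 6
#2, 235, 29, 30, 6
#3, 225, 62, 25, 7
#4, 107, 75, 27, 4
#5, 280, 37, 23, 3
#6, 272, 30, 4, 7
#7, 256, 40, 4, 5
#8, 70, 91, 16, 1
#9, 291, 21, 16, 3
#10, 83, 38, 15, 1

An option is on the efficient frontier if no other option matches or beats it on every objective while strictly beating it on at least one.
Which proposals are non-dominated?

#1: not dominated (best benefit score).
#2: dominated by #1 (cost 171≤235, benefit score 99≥29, time 18≤30, risk 6≤6).
#3: dominated by #1 (cost 171≤225, benefit score 99≥62, time 18≤25, risk 6≤7).
#4: dominated by #8 (cost 70≤107, benefit score 91≥75, time 16≤27, risk 1≤4).
#5: dominated by #8 (cost 70≤280, benefit score 91≥37, time 16≤23, risk 1≤3).
#6: dominated by #7 (cost 256≤272, benefit score 40≥30, time 4≤4, risk 5≤7).
#7: not dominated.
#8: not dominated (best cost).
#9: dominated by #8 (cost 70≤291, benefit score 91≥21, time 16≤16, risk 1≤3).
#10: not dominated.

#1, #7, #8, #10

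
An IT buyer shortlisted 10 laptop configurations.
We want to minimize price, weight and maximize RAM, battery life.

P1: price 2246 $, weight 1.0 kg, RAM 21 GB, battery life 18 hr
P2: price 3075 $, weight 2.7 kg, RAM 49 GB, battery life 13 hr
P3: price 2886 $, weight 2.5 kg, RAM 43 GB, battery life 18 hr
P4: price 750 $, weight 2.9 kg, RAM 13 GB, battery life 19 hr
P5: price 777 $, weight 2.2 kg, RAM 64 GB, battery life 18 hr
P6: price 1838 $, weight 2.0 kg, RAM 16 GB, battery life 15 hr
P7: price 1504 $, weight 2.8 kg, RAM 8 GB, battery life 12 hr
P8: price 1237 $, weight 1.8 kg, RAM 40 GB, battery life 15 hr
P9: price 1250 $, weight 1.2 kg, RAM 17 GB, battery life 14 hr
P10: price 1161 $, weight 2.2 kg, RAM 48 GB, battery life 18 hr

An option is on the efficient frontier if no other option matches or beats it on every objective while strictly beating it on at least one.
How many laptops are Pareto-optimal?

5

P1: not dominated (best weight).
P2: dominated by P5 (price 777≤3075, weight 2.2≤2.7, RAM 64≥49, battery life 18≥13).
P3: dominated by P5 (price 777≤2886, weight 2.2≤2.5, RAM 64≥43, battery life 18≥18).
P4: not dominated (best price).
P5: not dominated (best RAM).
P6: dominated by P8 (price 1237≤1838, weight 1.8≤2.0, RAM 40≥16, battery life 15≥15).
P7: dominated by P5 (price 777≤1504, weight 2.2≤2.8, RAM 64≥8, battery life 18≥12).
P8: not dominated.
P9: not dominated.
P10: dominated by P5 (price 777≤1161, weight 2.2≤2.2, RAM 64≥48, battery life 18≥18).
Pareto-optimal: P1, P4, P5, P8, P9 → 5.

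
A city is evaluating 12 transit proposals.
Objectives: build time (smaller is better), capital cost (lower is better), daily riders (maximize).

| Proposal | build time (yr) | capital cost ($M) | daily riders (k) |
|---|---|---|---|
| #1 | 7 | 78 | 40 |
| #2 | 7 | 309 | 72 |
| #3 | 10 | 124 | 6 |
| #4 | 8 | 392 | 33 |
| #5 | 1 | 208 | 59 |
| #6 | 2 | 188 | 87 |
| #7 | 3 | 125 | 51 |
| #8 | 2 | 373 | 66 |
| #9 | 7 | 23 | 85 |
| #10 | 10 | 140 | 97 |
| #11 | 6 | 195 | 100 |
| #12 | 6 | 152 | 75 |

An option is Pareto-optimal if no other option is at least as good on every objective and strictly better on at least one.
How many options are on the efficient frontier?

7

#1: dominated by #9 (build time 7≤7, capital cost 23≤78, daily riders 85≥40).
#2: dominated by #6 (build time 2≤7, capital cost 188≤309, daily riders 87≥72).
#3: dominated by #1 (build time 7≤10, capital cost 78≤124, daily riders 40≥6).
#4: dominated by #1 (build time 7≤8, capital cost 78≤392, daily riders 40≥33).
#5: not dominated (best build time).
#6: not dominated.
#7: not dominated.
#8: dominated by #6 (build time 2≤2, capital cost 188≤373, daily riders 87≥66).
#9: not dominated (best capital cost).
#10: not dominated.
#11: not dominated (best daily riders).
#12: not dominated.
Pareto-optimal: #5, #6, #7, #9, #10, #11, #12 → 7.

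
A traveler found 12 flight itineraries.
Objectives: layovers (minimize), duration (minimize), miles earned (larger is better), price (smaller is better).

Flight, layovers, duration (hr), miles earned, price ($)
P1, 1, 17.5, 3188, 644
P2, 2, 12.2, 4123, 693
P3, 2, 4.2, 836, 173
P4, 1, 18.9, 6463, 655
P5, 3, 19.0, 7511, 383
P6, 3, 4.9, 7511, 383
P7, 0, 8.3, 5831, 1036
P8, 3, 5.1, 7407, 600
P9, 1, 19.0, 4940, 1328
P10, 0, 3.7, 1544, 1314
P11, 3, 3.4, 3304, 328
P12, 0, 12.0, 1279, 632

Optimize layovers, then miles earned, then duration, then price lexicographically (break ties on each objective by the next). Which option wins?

First minimize layovers: best is 0, kept {P7, P10, P12}.
Then maximize miles earned: best is 5831, kept {P7}.

P7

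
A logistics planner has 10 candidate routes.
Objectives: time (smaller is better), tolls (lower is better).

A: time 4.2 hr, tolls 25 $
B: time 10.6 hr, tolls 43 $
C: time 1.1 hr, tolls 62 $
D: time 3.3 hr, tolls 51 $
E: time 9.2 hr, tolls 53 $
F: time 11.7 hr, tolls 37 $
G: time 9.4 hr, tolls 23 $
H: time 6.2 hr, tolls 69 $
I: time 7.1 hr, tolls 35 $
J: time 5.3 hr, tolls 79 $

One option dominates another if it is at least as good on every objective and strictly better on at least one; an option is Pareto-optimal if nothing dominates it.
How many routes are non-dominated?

4

A: not dominated.
B: dominated by A (time 4.2≤10.6, tolls 25≤43).
C: not dominated (best time).
D: not dominated.
E: dominated by A (time 4.2≤9.2, tolls 25≤53).
F: dominated by A (time 4.2≤11.7, tolls 25≤37).
G: not dominated (best tolls).
H: dominated by A (time 4.2≤6.2, tolls 25≤69).
I: dominated by A (time 4.2≤7.1, tolls 25≤35).
J: dominated by A (time 4.2≤5.3, tolls 25≤79).
Pareto-optimal: A, C, D, G → 4.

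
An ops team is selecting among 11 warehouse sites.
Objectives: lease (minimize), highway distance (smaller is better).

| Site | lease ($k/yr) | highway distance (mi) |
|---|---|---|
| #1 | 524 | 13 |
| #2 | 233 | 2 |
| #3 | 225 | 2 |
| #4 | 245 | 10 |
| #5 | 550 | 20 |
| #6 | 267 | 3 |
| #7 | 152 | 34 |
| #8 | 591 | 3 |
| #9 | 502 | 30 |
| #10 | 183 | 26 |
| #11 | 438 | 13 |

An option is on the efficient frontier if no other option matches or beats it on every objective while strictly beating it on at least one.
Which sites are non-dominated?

#3, #7, #10

#1: dominated by #2 (lease 233≤524, highway distance 2≤13).
#2: dominated by #3 (lease 225≤233, highway distance 2≤2).
#3: not dominated.
#4: dominated by #2 (lease 233≤245, highway distance 2≤10).
#5: dominated by #1 (lease 524≤550, highway distance 13≤20).
#6: dominated by #2 (lease 233≤267, highway distance 2≤3).
#7: not dominated (best lease).
#8: dominated by #2 (lease 233≤591, highway distance 2≤3).
#9: dominated by #2 (lease 233≤502, highway distance 2≤30).
#10: not dominated.
#11: dominated by #2 (lease 233≤438, highway distance 2≤13).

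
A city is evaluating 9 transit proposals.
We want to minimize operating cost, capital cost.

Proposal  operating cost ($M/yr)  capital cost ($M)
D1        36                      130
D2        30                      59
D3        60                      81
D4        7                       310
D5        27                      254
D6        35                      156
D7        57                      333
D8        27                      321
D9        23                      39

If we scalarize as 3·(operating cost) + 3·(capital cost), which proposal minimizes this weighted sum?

D1: 3·36 + 3·130 = 498
D2: 3·30 + 3·59 = 267
D3: 3·60 + 3·81 = 423
D4: 3·7 + 3·310 = 951
D5: 3·27 + 3·254 = 843
D6: 3·35 + 3·156 = 573
D7: 3·57 + 3·333 = 1170
D8: 3·27 + 3·321 = 1044
D9: 3·23 + 3·39 = 186
Lowest: D9 at 186.

D9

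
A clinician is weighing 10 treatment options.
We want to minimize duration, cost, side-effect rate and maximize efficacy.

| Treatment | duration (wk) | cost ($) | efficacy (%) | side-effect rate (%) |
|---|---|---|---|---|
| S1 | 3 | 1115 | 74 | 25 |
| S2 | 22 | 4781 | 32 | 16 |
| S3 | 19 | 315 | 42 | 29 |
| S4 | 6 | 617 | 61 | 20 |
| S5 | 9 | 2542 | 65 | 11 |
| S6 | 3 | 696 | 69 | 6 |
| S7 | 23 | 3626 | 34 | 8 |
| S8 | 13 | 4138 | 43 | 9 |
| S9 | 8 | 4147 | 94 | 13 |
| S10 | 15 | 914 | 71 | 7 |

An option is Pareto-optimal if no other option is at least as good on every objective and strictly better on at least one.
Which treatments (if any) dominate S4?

S1: worse on cost (1115 vs 617).
S2: worse on duration (22 vs 6).
S3: worse on duration (19 vs 6).
S5: worse on duration (9 vs 6).
S6: worse on cost (696 vs 617).
S7: worse on duration (23 vs 6).
S8: worse on duration (13 vs 6).
S9: worse on duration (8 vs 6).
S10: worse on duration (15 vs 6).
No option dominates S4.

none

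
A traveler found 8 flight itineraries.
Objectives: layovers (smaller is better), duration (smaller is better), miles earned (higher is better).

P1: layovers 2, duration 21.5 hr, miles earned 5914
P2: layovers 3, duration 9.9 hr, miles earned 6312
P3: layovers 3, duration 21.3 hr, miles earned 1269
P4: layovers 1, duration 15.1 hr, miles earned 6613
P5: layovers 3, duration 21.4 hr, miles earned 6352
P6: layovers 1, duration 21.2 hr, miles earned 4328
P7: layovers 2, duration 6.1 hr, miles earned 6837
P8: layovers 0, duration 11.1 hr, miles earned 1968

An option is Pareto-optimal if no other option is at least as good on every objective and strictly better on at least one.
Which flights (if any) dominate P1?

P4: layovers 1≤2, duration 15.1≤21.5, miles earned 6613≥5914 — dominates P1.
P7: layovers 2≤2, duration 6.1≤21.5, miles earned 6837≥5914 — dominates P1.
Others (P2, P3, P5, P6, P8) are each worse than P1 on at least one objective.

P4, P7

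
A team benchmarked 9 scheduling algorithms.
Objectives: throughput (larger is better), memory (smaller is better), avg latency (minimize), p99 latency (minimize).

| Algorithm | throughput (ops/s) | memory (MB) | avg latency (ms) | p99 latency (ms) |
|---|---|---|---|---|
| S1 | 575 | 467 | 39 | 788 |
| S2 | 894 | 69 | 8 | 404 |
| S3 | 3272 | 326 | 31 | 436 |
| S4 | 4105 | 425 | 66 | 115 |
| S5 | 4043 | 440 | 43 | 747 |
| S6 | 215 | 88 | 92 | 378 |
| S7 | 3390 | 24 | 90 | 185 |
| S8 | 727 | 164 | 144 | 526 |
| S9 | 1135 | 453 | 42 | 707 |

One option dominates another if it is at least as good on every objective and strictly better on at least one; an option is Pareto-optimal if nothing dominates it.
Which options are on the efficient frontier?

S1: dominated by S2 (throughput 894≥575, memory 69≤467, avg latency 8≤39, p99 latency 404≤788).
S2: not dominated (best avg latency).
S3: not dominated.
S4: not dominated (best throughput).
S5: not dominated.
S6: dominated by S7 (throughput 3390≥215, memory 24≤88, avg latency 90≤92, p99 latency 185≤378).
S7: not dominated (best memory).
S8: dominated by S2 (throughput 894≥727, memory 69≤164, avg latency 8≤144, p99 latency 404≤526).
S9: dominated by S3 (throughput 3272≥1135, memory 326≤453, avg latency 31≤42, p99 latency 436≤707).

S2, S3, S4, S5, S7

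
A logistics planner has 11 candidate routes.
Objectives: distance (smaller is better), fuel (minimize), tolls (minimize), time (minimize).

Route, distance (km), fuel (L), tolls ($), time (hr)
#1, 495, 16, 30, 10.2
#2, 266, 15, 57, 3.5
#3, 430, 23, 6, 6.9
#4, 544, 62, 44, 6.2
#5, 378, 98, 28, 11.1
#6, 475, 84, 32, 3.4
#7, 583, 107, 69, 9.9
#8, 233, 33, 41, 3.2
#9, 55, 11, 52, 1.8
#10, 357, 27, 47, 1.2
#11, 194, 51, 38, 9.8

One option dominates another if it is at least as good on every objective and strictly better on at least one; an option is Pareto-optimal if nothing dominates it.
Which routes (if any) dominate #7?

#2: distance 266≤583, fuel 15≤107, tolls 57≤69, time 3.5≤9.9 — dominates #7.
#3: distance 430≤583, fuel 23≤107, tolls 6≤69, time 6.9≤9.9 — dominates #7.
#4: distance 544≤583, fuel 62≤107, tolls 44≤69, time 6.2≤9.9 — dominates #7.
#6: distance 475≤583, fuel 84≤107, tolls 32≤69, time 3.4≤9.9 — dominates #7.
#8: distance 233≤583, fuel 33≤107, tolls 41≤69, time 3.2≤9.9 — dominates #7.
#9: distance 55≤583, fuel 11≤107, tolls 52≤69, time 1.8≤9.9 — dominates #7.
#10: distance 357≤583, fuel 27≤107, tolls 47≤69, time 1.2≤9.9 — dominates #7.
#11: distance 194≤583, fuel 51≤107, tolls 38≤69, time 9.8≤9.9 — dominates #7.
Others (#1, #5) are each worse than #7 on at least one objective.

#2, #3, #4, #6, #8, #9, #10, #11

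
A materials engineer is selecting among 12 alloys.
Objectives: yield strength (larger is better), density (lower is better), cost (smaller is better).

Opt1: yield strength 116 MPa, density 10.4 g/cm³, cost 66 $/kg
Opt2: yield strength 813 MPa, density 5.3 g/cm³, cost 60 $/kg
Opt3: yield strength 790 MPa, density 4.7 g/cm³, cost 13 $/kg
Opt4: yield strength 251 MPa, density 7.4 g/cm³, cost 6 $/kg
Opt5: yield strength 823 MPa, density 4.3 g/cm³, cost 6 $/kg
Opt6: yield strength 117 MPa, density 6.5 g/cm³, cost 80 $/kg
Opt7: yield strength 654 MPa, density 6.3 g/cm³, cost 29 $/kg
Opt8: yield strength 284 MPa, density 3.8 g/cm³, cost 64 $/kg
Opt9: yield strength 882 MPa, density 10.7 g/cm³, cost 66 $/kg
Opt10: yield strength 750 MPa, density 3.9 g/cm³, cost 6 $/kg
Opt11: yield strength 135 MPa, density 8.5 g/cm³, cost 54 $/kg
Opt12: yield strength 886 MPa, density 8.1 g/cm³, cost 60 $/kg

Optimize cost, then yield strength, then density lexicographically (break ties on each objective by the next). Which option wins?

Opt5

First minimize cost: best is 6, kept {Opt4, Opt5, Opt10}.
Then maximize yield strength: best is 823, kept {Opt5}.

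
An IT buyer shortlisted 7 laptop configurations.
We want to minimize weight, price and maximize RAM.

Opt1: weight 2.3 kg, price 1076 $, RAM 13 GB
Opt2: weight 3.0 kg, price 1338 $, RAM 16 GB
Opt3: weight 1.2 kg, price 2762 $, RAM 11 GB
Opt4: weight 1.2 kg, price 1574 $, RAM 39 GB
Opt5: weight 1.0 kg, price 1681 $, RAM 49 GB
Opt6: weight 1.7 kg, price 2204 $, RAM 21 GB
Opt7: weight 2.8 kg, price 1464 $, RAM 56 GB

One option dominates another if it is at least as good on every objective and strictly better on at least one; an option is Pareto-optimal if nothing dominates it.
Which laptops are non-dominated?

Opt1: not dominated (best price).
Opt2: not dominated.
Opt3: dominated by Opt4 (weight 1.2≤1.2, price 1574≤2762, RAM 39≥11).
Opt4: not dominated.
Opt5: not dominated (best weight).
Opt6: dominated by Opt4 (weight 1.2≤1.7, price 1574≤2204, RAM 39≥21).
Opt7: not dominated (best RAM).

Opt1, Opt2, Opt4, Opt5, Opt7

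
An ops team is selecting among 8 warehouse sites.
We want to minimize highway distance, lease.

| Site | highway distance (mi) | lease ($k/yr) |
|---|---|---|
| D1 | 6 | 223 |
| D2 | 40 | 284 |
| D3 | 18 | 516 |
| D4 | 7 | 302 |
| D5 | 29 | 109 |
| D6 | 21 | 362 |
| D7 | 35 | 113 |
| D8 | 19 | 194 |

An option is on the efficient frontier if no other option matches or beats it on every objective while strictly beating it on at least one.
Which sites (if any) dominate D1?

none

D2: worse on highway distance (40 vs 6).
D3: worse on highway distance (18 vs 6).
D4: worse on highway distance (7 vs 6).
D5: worse on highway distance (29 vs 6).
D6: worse on highway distance (21 vs 6).
D7: worse on highway distance (35 vs 6).
D8: worse on highway distance (19 vs 6).
No option dominates D1.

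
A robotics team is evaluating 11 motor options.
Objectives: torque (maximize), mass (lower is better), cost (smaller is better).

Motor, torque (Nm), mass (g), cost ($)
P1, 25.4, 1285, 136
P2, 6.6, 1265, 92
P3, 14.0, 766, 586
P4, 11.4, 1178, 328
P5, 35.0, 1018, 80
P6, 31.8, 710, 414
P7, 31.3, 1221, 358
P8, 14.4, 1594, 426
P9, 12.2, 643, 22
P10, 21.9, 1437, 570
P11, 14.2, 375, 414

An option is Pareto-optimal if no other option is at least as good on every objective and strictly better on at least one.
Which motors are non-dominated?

P1: dominated by P5 (torque 35.0≥25.4, mass 1018≤1285, cost 80≤136).
P2: dominated by P5 (torque 35.0≥6.6, mass 1018≤1265, cost 80≤92).
P3: dominated by P6 (torque 31.8≥14.0, mass 710≤766, cost 414≤586).
P4: dominated by P5 (torque 35.0≥11.4, mass 1018≤1178, cost 80≤328).
P5: not dominated (best torque).
P6: not dominated.
P7: dominated by P5 (torque 35.0≥31.3, mass 1018≤1221, cost 80≤358).
P8: dominated by P1 (torque 25.4≥14.4, mass 1285≤1594, cost 136≤426).
P9: not dominated (best cost).
P10: dominated by P1 (torque 25.4≥21.9, mass 1285≤1437, cost 136≤570).
P11: not dominated (best mass).

P5, P6, P9, P11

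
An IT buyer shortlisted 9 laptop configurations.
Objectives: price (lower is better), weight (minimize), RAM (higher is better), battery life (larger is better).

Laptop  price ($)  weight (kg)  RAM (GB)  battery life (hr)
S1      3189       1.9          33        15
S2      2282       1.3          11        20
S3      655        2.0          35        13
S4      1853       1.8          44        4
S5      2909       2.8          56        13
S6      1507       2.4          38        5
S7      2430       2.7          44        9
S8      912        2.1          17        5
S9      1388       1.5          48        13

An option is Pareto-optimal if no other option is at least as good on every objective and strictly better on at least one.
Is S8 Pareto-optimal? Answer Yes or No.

No

S3 vs S8: price 655≤912, weight 2.0≤2.1, RAM 35≥17, battery life 13≥5 — S3 is at least as good on every objective and strictly better on at least one, so S3 dominates S8.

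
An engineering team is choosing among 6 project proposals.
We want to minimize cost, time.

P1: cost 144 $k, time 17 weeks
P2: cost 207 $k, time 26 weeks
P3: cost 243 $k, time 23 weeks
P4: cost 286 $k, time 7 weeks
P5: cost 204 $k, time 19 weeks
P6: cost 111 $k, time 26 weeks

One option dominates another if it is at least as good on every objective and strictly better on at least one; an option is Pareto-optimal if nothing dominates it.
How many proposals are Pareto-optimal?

P1: not dominated.
P2: dominated by P1 (cost 144≤207, time 17≤26).
P3: dominated by P1 (cost 144≤243, time 17≤23).
P4: not dominated (best time).
P5: dominated by P1 (cost 144≤204, time 17≤19).
P6: not dominated (best cost).
Pareto-optimal: P1, P4, P6 → 3.

3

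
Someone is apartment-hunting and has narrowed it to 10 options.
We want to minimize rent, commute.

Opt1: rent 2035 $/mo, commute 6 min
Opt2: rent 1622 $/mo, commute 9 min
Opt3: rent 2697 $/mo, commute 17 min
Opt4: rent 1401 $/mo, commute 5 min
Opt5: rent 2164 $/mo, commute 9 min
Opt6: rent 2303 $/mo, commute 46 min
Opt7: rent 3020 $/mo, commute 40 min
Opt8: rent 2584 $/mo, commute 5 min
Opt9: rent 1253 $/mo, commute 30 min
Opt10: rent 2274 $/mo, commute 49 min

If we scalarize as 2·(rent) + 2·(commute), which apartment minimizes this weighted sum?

Opt1: 2·2035 + 2·6 = 4082
Opt2: 2·1622 + 2·9 = 3262
Opt3: 2·2697 + 2·17 = 5428
Opt4: 2·1401 + 2·5 = 2812
Opt5: 2·2164 + 2·9 = 4346
Opt6: 2·2303 + 2·46 = 4698
Opt7: 2·3020 + 2·40 = 6120
Opt8: 2·2584 + 2·5 = 5178
Opt9: 2·1253 + 2·30 = 2566
Opt10: 2·2274 + 2·49 = 4646
Lowest: Opt9 at 2566.

Opt9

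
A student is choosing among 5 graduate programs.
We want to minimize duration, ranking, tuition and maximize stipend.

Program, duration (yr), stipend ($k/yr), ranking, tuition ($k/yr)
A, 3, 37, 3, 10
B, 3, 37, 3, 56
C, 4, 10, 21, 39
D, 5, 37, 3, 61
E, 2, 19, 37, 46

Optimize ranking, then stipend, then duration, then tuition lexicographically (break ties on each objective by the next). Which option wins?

First minimize ranking: best is 3, kept {A, B, D}.
Then maximize stipend: best is 37, kept {A, B, D}.
Then minimize duration: best is 3, kept {A, B}.
Then minimize tuition: best is 10, kept {A}.

A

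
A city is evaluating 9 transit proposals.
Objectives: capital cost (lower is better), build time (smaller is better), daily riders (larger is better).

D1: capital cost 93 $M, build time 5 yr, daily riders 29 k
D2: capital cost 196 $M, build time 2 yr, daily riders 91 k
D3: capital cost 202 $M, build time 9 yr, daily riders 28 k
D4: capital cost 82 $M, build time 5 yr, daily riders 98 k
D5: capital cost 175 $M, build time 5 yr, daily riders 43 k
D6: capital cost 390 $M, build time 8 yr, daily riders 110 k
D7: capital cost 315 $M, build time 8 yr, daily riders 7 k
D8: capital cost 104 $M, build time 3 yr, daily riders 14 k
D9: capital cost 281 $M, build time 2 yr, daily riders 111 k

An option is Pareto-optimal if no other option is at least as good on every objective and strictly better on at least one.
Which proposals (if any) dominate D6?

D9: capital cost 281≤390, build time 2≤8, daily riders 111≥110 — dominates D6.
Others (D1, D2, D3, D4, D5, D7, D8) are each worse than D6 on at least one objective.

D9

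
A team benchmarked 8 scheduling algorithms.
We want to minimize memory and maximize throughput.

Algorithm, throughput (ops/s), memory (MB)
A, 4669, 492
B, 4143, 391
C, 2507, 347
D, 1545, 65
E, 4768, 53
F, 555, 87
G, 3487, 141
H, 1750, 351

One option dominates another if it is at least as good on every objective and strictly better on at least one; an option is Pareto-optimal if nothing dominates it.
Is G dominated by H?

H vs G: H is worse on throughput (1750 vs 3487), so it does not dominate G.

No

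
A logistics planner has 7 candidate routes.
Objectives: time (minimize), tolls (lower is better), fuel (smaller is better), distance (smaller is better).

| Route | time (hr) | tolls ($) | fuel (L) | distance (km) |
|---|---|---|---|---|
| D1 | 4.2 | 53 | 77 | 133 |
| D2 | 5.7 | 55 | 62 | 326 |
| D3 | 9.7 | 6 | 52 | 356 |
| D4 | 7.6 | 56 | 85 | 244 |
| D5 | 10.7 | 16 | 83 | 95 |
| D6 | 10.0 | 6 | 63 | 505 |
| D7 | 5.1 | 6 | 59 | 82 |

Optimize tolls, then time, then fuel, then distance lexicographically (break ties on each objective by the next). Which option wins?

D7

First minimize tolls: best is 6, kept {D3, D6, D7}.
Then minimize time: best is 5.1, kept {D7}.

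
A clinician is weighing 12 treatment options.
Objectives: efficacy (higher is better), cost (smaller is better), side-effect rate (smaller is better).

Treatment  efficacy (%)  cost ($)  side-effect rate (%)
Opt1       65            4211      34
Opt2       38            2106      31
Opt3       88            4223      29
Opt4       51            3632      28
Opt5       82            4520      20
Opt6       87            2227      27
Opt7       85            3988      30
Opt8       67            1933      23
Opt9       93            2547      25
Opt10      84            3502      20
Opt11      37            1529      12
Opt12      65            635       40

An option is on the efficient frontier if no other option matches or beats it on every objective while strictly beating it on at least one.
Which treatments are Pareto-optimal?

Opt6, Opt8, Opt9, Opt10, Opt11, Opt12

Opt1: dominated by Opt6 (efficacy 87≥65, cost 2227≤4211, side-effect rate 27≤34).
Opt2: dominated by Opt8 (efficacy 67≥38, cost 1933≤2106, side-effect rate 23≤31).
Opt3: dominated by Opt9 (efficacy 93≥88, cost 2547≤4223, side-effect rate 25≤29).
Opt4: dominated by Opt6 (efficacy 87≥51, cost 2227≤3632, side-effect rate 27≤28).
Opt5: dominated by Opt10 (efficacy 84≥82, cost 3502≤4520, side-effect rate 20≤20).
Opt6: not dominated.
Opt7: dominated by Opt6 (efficacy 87≥85, cost 2227≤3988, side-effect rate 27≤30).
Opt8: not dominated.
Opt9: not dominated (best efficacy).
Opt10: not dominated.
Opt11: not dominated (best side-effect rate).
Opt12: not dominated (best cost).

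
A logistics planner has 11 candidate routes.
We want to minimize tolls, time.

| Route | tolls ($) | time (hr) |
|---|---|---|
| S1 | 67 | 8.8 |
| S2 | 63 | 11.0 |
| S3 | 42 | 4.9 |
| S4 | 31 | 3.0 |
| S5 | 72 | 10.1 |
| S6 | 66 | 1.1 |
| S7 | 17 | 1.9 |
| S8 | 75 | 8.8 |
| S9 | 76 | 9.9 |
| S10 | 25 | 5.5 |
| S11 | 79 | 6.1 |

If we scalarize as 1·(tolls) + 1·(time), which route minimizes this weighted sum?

S1: 1·67 + 1·8.8 = 75.8
S2: 1·63 + 1·11.0 = 74.0
S3: 1·42 + 1·4.9 = 46.9
S4: 1·31 + 1·3.0 = 34.0
S5: 1·72 + 1·10.1 = 82.1
S6: 1·66 + 1·1.1 = 67.1
S7: 1·17 + 1·1.9 = 18.9
S8: 1·75 + 1·8.8 = 83.8
S9: 1·76 + 1·9.9 = 85.9
S10: 1·25 + 1·5.5 = 30.5
S11: 1·79 + 1·6.1 = 85.1
Lowest: S7 at 18.9.

S7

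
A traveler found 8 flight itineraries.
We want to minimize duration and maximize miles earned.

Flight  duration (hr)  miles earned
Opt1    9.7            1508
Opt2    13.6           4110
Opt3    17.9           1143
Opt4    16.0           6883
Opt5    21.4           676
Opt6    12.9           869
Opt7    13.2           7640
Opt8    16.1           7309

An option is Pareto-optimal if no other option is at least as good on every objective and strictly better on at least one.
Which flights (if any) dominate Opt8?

Opt7: duration 13.2≤16.1, miles earned 7640≥7309 — dominates Opt8.
Others (Opt1, Opt2, Opt3, Opt4, Opt5, Opt6) are each worse than Opt8 on at least one objective.

Opt7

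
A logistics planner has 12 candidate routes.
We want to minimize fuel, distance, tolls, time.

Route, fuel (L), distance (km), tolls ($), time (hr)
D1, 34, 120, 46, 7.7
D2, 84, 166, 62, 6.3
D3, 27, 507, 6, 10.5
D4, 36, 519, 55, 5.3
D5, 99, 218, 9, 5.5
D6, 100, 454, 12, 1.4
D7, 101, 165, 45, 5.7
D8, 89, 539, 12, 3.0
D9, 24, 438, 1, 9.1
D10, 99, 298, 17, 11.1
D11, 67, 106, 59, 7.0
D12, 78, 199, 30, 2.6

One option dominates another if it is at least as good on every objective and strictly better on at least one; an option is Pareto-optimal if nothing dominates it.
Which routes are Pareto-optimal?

D1: not dominated.
D2: not dominated.
D3: dominated by D9 (fuel 24≤27, distance 438≤507, tolls 1≤6, time 9.1≤10.5).
D4: not dominated.
D5: not dominated.
D6: not dominated (best time).
D7: not dominated.
D8: not dominated.
D9: not dominated (best fuel).
D10: dominated by D5 (fuel 99≤99, distance 218≤298, tolls 9≤17, time 5.5≤11.1).
D11: not dominated (best distance).
D12: not dominated.

D1, D2, D4, D5, D6, D7, D8, D9, D11, D12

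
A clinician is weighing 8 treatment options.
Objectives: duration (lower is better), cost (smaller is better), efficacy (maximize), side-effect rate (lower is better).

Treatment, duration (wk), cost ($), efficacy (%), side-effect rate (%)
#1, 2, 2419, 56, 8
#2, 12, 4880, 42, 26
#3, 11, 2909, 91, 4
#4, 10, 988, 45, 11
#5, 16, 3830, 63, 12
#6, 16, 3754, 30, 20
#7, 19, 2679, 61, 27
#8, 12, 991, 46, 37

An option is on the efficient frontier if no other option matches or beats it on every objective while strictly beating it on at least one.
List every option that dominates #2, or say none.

#1: duration 2≤12, cost 2419≤4880, efficacy 56≥42, side-effect rate 8≤26 — dominates #2.
#3: duration 11≤12, cost 2909≤4880, efficacy 91≥42, side-effect rate 4≤26 — dominates #2.
#4: duration 10≤12, cost 988≤4880, efficacy 45≥42, side-effect rate 11≤26 — dominates #2.
Others (#5, #6, #7, #8) are each worse than #2 on at least one objective.

#1, #3, #4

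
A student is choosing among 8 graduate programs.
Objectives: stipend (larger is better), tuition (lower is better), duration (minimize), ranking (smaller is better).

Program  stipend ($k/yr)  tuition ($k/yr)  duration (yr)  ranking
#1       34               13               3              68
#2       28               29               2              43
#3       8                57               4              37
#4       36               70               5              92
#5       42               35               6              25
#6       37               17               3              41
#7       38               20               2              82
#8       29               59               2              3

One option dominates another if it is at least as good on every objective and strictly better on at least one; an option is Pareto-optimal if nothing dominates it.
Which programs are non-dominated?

#1, #2, #3, #5, #6, #7, #8

#1: not dominated (best tuition).
#2: not dominated.
#3: not dominated.
#4: dominated by #6 (stipend 37≥36, tuition 17≤70, duration 3≤5, ranking 41≤92).
#5: not dominated (best stipend).
#6: not dominated.
#7: not dominated.
#8: not dominated (best ranking).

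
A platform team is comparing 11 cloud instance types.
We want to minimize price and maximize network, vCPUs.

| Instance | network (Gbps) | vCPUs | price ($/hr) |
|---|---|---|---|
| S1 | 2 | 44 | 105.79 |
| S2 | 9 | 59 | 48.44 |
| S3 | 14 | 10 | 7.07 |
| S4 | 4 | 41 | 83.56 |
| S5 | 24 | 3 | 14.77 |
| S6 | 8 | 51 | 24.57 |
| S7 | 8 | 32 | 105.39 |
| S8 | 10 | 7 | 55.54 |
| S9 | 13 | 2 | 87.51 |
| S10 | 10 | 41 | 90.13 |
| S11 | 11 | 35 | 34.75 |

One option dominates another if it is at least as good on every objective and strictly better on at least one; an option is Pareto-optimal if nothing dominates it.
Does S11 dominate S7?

Yes

S11 vs S7: network 11≥8, vCPUs 35≥32, price 34.75≤105.39 — S11 is at least as good on every objective with at least one strict improvement.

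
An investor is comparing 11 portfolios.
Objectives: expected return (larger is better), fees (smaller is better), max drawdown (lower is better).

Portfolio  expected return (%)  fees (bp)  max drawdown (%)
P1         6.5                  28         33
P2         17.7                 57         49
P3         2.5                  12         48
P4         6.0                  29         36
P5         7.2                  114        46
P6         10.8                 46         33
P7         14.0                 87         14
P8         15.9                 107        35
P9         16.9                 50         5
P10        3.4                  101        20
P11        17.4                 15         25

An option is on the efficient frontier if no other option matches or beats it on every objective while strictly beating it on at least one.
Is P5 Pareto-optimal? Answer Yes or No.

P6 vs P5: expected return 10.8≥7.2, fees 46≤114, max drawdown 33≤46 — P6 is at least as good on every objective and strictly better on at least one, so P6 dominates P5.

No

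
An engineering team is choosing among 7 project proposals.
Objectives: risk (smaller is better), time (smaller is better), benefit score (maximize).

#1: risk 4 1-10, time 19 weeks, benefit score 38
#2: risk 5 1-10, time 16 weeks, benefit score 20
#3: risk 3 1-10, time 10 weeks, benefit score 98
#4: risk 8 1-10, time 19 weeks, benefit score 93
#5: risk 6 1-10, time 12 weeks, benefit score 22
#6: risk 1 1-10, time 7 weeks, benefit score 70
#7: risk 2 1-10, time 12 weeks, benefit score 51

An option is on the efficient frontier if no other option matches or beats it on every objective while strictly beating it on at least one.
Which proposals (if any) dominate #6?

#1: worse on risk (4 vs 1).
#2: worse on risk (5 vs 1).
#3: worse on risk (3 vs 1).
#4: worse on risk (8 vs 1).
#5: worse on risk (6 vs 1).
#7: worse on risk (2 vs 1).
No option dominates #6.

none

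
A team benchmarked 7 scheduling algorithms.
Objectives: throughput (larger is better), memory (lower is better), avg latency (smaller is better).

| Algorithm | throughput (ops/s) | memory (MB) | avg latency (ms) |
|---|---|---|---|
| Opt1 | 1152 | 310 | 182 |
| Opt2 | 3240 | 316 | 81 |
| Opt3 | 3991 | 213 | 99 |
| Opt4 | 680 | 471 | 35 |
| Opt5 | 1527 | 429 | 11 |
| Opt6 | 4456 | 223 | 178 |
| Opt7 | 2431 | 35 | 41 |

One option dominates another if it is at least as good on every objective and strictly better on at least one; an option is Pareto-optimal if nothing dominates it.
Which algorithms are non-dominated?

Opt1: dominated by Opt3 (throughput 3991≥1152, memory 213≤310, avg latency 99≤182).
Opt2: not dominated.
Opt3: not dominated.
Opt4: dominated by Opt5 (throughput 1527≥680, memory 429≤471, avg latency 11≤35).
Opt5: not dominated (best avg latency).
Opt6: not dominated (best throughput).
Opt7: not dominated (best memory).

Opt2, Opt3, Opt5, Opt6, Opt7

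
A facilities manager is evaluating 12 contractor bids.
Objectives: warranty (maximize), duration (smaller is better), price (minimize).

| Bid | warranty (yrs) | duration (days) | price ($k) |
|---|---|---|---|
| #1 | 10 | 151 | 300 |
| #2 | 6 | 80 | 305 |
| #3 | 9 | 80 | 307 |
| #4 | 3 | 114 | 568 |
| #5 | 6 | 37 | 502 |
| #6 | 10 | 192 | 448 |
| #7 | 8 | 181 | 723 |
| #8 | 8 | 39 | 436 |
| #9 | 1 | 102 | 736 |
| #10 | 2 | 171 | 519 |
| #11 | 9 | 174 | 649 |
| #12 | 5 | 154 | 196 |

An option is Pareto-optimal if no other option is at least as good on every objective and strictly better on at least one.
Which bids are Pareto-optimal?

#1: not dominated.
#2: not dominated.
#3: not dominated.
#4: dominated by #2 (warranty 6≥3, duration 80≤114, price 305≤568).
#5: not dominated (best duration).
#6: dominated by #1 (warranty 10≥10, duration 151≤192, price 300≤448).
#7: dominated by #1 (warranty 10≥8, duration 151≤181, price 300≤723).
#8: not dominated.
#9: dominated by #2 (warranty 6≥1, duration 80≤102, price 305≤736).
#10: dominated by #1 (warranty 10≥2, duration 151≤171, price 300≤519).
#11: dominated by #1 (warranty 10≥9, duration 151≤174, price 300≤649).
#12: not dominated (best price).

#1, #2, #3, #5, #8, #12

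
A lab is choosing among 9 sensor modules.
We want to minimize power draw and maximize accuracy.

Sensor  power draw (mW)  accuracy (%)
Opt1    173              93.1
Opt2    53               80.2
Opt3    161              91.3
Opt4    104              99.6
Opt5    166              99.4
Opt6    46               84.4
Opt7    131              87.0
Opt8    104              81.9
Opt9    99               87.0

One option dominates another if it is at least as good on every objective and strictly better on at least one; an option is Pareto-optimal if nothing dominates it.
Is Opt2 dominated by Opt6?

Opt6 vs Opt2: power draw 46≤53, accuracy 84.4≥80.2 — Opt6 is at least as good on every objective with at least one strict improvement.

Yes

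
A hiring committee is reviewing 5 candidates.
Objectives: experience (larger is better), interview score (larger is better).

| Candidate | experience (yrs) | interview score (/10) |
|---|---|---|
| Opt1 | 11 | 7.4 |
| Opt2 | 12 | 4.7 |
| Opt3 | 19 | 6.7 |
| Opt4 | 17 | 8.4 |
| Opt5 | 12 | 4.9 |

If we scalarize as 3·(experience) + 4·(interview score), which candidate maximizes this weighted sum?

Opt4

Opt1: 3·11 + 4·7.4 = 62.6
Opt2: 3·12 + 4·4.7 = 54.8
Opt3: 3·19 + 4·6.7 = 83.8
Opt4: 3·17 + 4·8.4 = 84.6
Opt5: 3·12 + 4·4.9 = 55.6
Highest: Opt4 at 84.6.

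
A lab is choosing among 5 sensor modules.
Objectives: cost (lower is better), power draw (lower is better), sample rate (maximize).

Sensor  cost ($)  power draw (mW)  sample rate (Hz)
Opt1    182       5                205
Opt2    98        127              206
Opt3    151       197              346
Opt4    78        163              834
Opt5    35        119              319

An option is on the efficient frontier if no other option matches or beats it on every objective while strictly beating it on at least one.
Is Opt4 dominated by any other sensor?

No

Opt1: worse on cost (182 vs 78).
Opt2: worse on cost (98 vs 78).
Opt3: worse on cost (151 vs 78).
Opt5: worse on sample rate (319 vs 834).
No option is at least as good as Opt4 on every objective and strictly better on one.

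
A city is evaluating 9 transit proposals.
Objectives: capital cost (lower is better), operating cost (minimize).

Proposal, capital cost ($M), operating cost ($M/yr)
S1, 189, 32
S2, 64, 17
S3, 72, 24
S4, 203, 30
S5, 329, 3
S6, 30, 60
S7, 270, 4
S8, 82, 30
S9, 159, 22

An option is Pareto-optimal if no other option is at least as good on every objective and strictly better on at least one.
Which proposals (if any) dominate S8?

S2, S3

S2: capital cost 64≤82, operating cost 17≤30 — dominates S8.
S3: capital cost 72≤82, operating cost 24≤30 — dominates S8.
Others (S1, S4, S5, S6, S7, S9) are each worse than S8 on at least one objective.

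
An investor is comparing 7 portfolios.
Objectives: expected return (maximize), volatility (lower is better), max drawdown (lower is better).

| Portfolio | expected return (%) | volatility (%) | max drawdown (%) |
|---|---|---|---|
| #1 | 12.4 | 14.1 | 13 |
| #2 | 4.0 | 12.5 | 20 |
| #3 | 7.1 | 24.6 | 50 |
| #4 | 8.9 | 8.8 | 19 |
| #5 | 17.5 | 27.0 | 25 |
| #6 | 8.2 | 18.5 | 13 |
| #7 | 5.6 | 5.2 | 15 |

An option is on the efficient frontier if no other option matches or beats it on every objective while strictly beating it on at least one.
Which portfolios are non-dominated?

#1, #4, #5, #7

#1: not dominated.
#2: dominated by #4 (expected return 8.9≥4.0, volatility 8.8≤12.5, max drawdown 19≤20).
#3: dominated by #1 (expected return 12.4≥7.1, volatility 14.1≤24.6, max drawdown 13≤50).
#4: not dominated.
#5: not dominated (best expected return).
#6: dominated by #1 (expected return 12.4≥8.2, volatility 14.1≤18.5, max drawdown 13≤13).
#7: not dominated (best volatility).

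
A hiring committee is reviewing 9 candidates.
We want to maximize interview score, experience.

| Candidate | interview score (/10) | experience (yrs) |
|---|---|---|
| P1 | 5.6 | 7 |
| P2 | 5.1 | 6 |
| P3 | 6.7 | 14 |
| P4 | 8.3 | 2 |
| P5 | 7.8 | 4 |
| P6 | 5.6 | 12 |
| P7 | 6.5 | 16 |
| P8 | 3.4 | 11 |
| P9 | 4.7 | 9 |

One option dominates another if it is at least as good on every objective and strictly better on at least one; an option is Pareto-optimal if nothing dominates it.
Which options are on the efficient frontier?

P3, P4, P5, P7

P1: dominated by P3 (interview score 6.7≥5.6, experience 14≥7).
P2: dominated by P1 (interview score 5.6≥5.1, experience 7≥6).
P3: not dominated.
P4: not dominated (best interview score).
P5: not dominated.
P6: dominated by P3 (interview score 6.7≥5.6, experience 14≥12).
P7: not dominated (best experience).
P8: dominated by P3 (interview score 6.7≥3.4, experience 14≥11).
P9: dominated by P3 (interview score 6.7≥4.7, experience 14≥9).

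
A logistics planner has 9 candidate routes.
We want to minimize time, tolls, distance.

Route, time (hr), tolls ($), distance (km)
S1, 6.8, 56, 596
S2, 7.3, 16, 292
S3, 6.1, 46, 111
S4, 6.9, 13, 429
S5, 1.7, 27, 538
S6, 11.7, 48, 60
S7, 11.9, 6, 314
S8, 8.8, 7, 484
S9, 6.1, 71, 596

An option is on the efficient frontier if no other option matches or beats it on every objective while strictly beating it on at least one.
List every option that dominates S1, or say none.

S3: time 6.1≤6.8, tolls 46≤56, distance 111≤596 — dominates S1.
S5: time 1.7≤6.8, tolls 27≤56, distance 538≤596 — dominates S1.
Others (S2, S4, S6, S7, S8, S9) are each worse than S1 on at least one objective.

S3, S5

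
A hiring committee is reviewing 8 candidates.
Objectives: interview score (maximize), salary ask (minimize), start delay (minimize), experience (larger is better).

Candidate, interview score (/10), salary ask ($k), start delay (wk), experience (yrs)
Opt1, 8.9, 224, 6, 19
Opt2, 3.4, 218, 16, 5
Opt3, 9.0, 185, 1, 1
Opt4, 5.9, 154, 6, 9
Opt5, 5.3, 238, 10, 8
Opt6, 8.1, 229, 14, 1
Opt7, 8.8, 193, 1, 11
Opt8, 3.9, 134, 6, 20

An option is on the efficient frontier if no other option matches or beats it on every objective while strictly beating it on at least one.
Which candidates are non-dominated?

Opt1: not dominated.
Opt2: dominated by Opt4 (interview score 5.9≥3.4, salary ask 154≤218, start delay 6≤16, experience 9≥5).
Opt3: not dominated (best interview score).
Opt4: not dominated.
Opt5: dominated by Opt1 (interview score 8.9≥5.3, salary ask 224≤238, start delay 6≤10, experience 19≥8).
Opt6: dominated by Opt1 (interview score 8.9≥8.1, salary ask 224≤229, start delay 6≤14, experience 19≥1).
Opt7: not dominated.
Opt8: not dominated (best salary ask).

Opt1, Opt3, Opt4, Opt7, Opt8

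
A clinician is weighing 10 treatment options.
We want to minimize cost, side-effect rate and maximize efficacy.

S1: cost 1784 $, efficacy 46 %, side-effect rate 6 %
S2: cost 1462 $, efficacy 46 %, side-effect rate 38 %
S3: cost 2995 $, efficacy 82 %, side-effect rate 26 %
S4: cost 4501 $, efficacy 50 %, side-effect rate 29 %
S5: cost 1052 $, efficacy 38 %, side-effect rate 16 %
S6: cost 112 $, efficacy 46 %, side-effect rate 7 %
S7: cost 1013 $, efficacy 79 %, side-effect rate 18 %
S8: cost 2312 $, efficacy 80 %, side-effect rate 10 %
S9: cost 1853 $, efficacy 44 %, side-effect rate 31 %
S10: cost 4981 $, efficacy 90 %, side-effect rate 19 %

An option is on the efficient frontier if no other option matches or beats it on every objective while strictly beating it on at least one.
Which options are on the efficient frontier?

S1, S3, S6, S7, S8, S10

S1: not dominated (best side-effect rate).
S2: dominated by S6 (cost 112≤1462, efficacy 46≥46, side-effect rate 7≤38).
S3: not dominated.
S4: dominated by S3 (cost 2995≤4501, efficacy 82≥50, side-effect rate 26≤29).
S5: dominated by S6 (cost 112≤1052, efficacy 46≥38, side-effect rate 7≤16).
S6: not dominated (best cost).
S7: not dominated.
S8: not dominated.
S9: dominated by S1 (cost 1784≤1853, efficacy 46≥44, side-effect rate 6≤31).
S10: not dominated (best efficacy).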